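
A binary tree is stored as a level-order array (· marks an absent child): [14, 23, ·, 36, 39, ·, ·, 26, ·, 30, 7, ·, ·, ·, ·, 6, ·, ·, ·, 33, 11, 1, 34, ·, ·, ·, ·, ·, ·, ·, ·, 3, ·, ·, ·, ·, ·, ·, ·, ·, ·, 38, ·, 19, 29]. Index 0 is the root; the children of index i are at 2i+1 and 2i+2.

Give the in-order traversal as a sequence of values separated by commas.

3, 6, 26, 36, 23, 33, 30, 38, 11, 39, 19, 1, 29, 7, 34, 14

In-order visits the left subtree, then the node, then the right subtree.
At 14: go left to 23.
  At 23: go left to 36.
    At 36: go left to 26.
      At 26: go left to 6.
        At 6: go left to 3.
          3 is a leaf — visit 3.
        Visit 6.
        At 6: no right child.
      Visit 26.
      At 26: no right child.
    Visit 36.
    At 36: no right child.
  Visit 23.
  At 23: go right to 39.
    At 39: go left to 30.
      At 30: go left to 33.
        33 is a leaf — visit 33.
      Visit 30.
      At 30: go right to 11.
        At 11: go left to 38.
          38 is a leaf — visit 38.
        Visit 11.
        At 11: no right child.
    Visit 39.
    At 39: go right to 7.
      At 7: go left to 1.
        At 1: go left to 19.
          19 is a leaf — visit 19.
        Visit 1.
        At 1: go right to 29.
          29 is a leaf — visit 29.
      Visit 7.
      At 7: go right to 34.
        34 is a leaf — visit 34.
Visit 14.
At 14: no right child.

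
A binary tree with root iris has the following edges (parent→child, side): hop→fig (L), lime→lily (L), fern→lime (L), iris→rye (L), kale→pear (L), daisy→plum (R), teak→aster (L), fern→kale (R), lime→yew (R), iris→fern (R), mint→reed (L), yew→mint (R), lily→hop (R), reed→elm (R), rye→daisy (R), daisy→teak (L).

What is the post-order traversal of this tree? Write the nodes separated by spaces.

aster teak plum daisy rye fig hop lily elm reed mint yew lime pear kale fern iris

Post-order visits the left subtree, then the right subtree, then the node.
At iris: go left to rye.
  At rye: no left child.
  At rye: go right to daisy.
    At daisy: go left to teak.
      At teak: go left to aster.
        aster is a leaf — visit aster.
      At teak: no right child.
      Visit teak.
    At daisy: go right to plum.
      plum is a leaf — visit plum.
    Visit daisy.
  Visit rye.
At iris: go right to fern.
  At fern: go left to lime.
    At lime: go left to lily.
      At lily: no left child.
      At lily: go right to hop.
        At hop: go left to fig.
          fig is a leaf — visit fig.
        At hop: no right child.
        Visit hop.
      Visit lily.
    At lime: go right to yew.
      At yew: no left child.
      At yew: go right to mint.
        At mint: go left to reed.
          At reed: no left child.
          At reed: go right to elm.
            elm is a leaf — visit elm.
          Visit reed.
        At mint: no right child.
        Visit mint.
      Visit yew.
    Visit lime.
  At fern: go right to kale.
    At kale: go left to pear.
      pear is a leaf — visit pear.
    At kale: no right child.
    Visit kale.
  Visit fern.
Visit iris.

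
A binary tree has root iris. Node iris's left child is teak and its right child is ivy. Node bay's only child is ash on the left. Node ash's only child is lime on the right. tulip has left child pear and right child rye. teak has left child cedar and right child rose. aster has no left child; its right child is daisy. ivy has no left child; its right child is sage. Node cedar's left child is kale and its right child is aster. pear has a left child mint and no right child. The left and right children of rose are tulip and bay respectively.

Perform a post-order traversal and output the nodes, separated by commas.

Post-order visits the left subtree, then the right subtree, then the node.
At iris: go left to teak.
  At teak: go left to cedar.
    At cedar: go left to kale.
      kale is a leaf — visit kale.
    At cedar: go right to aster.
      At aster: no left child.
      At aster: go right to daisy.
        daisy is a leaf — visit daisy.
      Visit aster.
    Visit cedar.
  At teak: go right to rose.
    At rose: go left to tulip.
      At tulip: go left to pear.
        At pear: go left to mint.
          mint is a leaf — visit mint.
        At pear: no right child.
        Visit pear.
      At tulip: go right to rye.
        rye is a leaf — visit rye.
      Visit tulip.
    At rose: go right to bay.
      At bay: go left to ash.
        At ash: no left child.
        At ash: go right to lime.
          lime is a leaf — visit lime.
        Visit ash.
      At bay: no right child.
      Visit bay.
    Visit rose.
  Visit teak.
At iris: go right to ivy.
  At ivy: no left child.
  At ivy: go right to sage.
    sage is a leaf — visit sage.
  Visit ivy.
Visit iris.

kale, daisy, aster, cedar, mint, pear, rye, tulip, lime, ash, bay, rose, teak, sage, ivy, iris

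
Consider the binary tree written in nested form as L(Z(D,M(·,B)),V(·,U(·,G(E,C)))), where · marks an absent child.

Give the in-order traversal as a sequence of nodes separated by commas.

D, Z, M, B, L, V, U, E, G, C

In-order visits the left subtree, then the node, then the right subtree.
At L: go left to Z.
  At Z: go left to D.
    D is a leaf — visit D.
  Visit Z.
  At Z: go right to M.
    At M: no left child.
    Visit M.
    At M: go right to B.
      B is a leaf — visit B.
Visit L.
At L: go right to V.
  At V: no left child.
  Visit V.
  At V: go right to U.
    At U: no left child.
    Visit U.
    At U: go right to G.
      At G: go left to E.
        E is a leaf — visit E.
      Visit G.
      At G: go right to C.
        C is a leaf — visit C.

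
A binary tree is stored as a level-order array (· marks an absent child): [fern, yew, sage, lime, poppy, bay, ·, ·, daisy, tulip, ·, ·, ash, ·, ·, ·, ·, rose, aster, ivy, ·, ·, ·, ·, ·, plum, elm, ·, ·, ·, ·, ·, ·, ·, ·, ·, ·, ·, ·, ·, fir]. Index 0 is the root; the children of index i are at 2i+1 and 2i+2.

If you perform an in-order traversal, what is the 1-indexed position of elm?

In-order visits the left subtree, then the node, then the right subtree.
At fern: go left to yew.
  At yew: go left to lime.
    At lime: no left child.
    Visit lime.
    At lime: go right to daisy.
      At daisy: go left to rose.
        rose is a leaf — visit rose.
      Visit daisy.
      At daisy: go right to aster.
        aster is a leaf — visit aster.
  Visit yew.
  At yew: go right to poppy.
    At poppy: go left to tulip.
      At tulip: go left to ivy.
        At ivy: no left child.
        Visit ivy.
        At ivy: go right to fir.
          fir is a leaf — visit fir.
      Visit tulip.
      At tulip: no right child.
    Visit poppy.
    At poppy: no right child.
Visit fern.
At fern: go right to sage.
  At sage: go left to bay.
    At bay: no left child.
    Visit bay.
    At bay: go right to ash.
      At ash: go left to plum.
        plum is a leaf — visit plum.
      Visit ash.
      At ash: go right to elm.
        elm is a leaf — visit elm.
  Visit sage.
  At sage: no right child.
Full in-order sequence: lime, rose, daisy, aster, yew, ivy, fir, tulip, poppy, fern, bay, plum, ash, elm, sage.

14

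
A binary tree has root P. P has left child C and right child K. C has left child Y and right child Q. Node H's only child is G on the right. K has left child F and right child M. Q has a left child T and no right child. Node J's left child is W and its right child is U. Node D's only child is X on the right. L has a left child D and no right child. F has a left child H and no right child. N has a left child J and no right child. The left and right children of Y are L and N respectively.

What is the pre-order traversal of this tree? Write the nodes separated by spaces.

P C Y L D X N J W U Q T K F H G M

Pre-order visits the node, then its left subtree, then its right subtree.
Visit P.
At P: go left to C.
  Visit C.
  At C: go left to Y.
    Visit Y.
    At Y: go left to L.
      Visit L.
      At L: go left to D.
        Visit D.
        At D: no left child.
        At D: go right to X.
          X is a leaf — visit X.
      At L: no right child.
    At Y: go right to N.
      Visit N.
      At N: go left to J.
        Visit J.
        At J: go left to W.
          W is a leaf — visit W.
        At J: go right to U.
          U is a leaf — visit U.
      At N: no right child.
  At C: go right to Q.
    Visit Q.
    At Q: go left to T.
      T is a leaf — visit T.
    At Q: no right child.
At P: go right to K.
  Visit K.
  At K: go left to F.
    Visit F.
    At F: go left to H.
      Visit H.
      At H: no left child.
      At H: go right to G.
        G is a leaf — visit G.
    At F: no right child.
  At K: go right to M.
    M is a leaf — visit M.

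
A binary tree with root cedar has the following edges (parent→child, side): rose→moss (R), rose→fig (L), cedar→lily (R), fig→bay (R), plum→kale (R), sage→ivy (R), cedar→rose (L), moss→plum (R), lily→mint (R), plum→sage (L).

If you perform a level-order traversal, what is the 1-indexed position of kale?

10

Level-order visits nodes level by level from the root, left to right within each level.
Level 0: cedar
Level 1: rose, lily
Level 2: fig, moss, mint
Level 3: bay, plum
Level 4: sage, kale
Level 5: ivy
Full level-order sequence: cedar, rose, lily, fig, moss, mint, bay, plum, sage, kale, ivy.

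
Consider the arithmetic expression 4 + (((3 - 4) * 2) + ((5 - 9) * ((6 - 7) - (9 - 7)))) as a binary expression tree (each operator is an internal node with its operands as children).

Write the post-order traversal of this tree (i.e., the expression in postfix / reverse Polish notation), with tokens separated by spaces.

4 3 4 - 2 * 5 9 - 6 7 - 9 7 - - * + +

Post-order on an expression tree gives postfix notation: for each operator, emit left operand, right operand, then the operator.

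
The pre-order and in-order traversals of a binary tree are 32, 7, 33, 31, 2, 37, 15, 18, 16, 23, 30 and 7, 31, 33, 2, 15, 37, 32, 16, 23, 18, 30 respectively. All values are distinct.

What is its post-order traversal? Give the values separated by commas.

The first element of pre-order is the root; it splits in-order into left and right subtrees.
Root 32: left subtree has 6 nodes {7, 31, 33, 2, 15, 37}, right has 4 {16, 23, 18, 30}.
  Root 7: left subtree has 0 nodes { }, right has 5 {31, 33, 2, 15, 37}.
    Root 33: left subtree has 1 node {31}, right has 3 {2, 15, 37}.
      Root 2: left subtree has 0 nodes { }, right has 2 {15, 37}.
        Root 37: left subtree has 1 node {15}, right has 0 { }.
  Root 18: left subtree has 2 nodes {16, 23}, right has 1 {30}.
    Root 16: left subtree has 0 nodes { }, right has 1 {23}.

31, 15, 37, 2, 33, 7, 23, 16, 30, 18, 32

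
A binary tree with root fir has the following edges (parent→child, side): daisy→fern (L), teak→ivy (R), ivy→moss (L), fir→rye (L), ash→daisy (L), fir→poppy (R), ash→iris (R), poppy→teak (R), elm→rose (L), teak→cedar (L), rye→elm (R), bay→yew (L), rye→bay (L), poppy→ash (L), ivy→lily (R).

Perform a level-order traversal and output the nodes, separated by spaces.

Level-order visits nodes level by level from the root, left to right within each level.
Level 0: fir
Level 1: rye, poppy
Level 2: bay, elm, ash, teak
Level 3: yew, rose, daisy, iris, cedar, ivy
Level 4: fern, moss, lily

fir rye poppy bay elm ash teak yew rose daisy iris cedar ivy fern moss lily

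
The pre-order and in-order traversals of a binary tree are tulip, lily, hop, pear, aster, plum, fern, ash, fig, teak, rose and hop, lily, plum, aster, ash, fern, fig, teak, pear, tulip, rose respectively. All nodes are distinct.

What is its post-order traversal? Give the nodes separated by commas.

The first element of pre-order is the root; it splits in-order into left and right subtrees.
Root tulip: left subtree has 9 nodes {hop, lily, plum, aster, ash, fern, fig, teak, pear}, right has 1 {rose}.
  Root lily: left subtree has 1 node {hop}, right has 7 {plum, aster, ash, fern, fig, teak, pear}.
    Root pear: left subtree has 6 nodes {plum, aster, ash, fern, fig, teak}, right has 0 { }.
      Root aster: left subtree has 1 node {plum}, right has 4 {ash, fern, fig, teak}.
        Root fern: left subtree has 1 node {ash}, right has 2 {fig, teak}.
          Root fig: left subtree has 0 nodes { }, right has 1 {teak}.

hop, plum, ash, teak, fig, fern, aster, pear, lily, rose, tulip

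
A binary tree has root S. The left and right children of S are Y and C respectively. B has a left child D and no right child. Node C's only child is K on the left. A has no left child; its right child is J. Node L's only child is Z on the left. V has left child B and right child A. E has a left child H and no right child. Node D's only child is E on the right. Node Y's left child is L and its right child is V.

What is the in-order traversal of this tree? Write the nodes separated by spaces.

In-order visits the left subtree, then the node, then the right subtree.
At S: go left to Y.
  At Y: go left to L.
    At L: go left to Z.
      Z is a leaf — visit Z.
    Visit L.
    At L: no right child.
  Visit Y.
  At Y: go right to V.
    At V: go left to B.
      At B: go left to D.
        At D: no left child.
        Visit D.
        At D: go right to E.
          At E: go left to H.
            H is a leaf — visit H.
          Visit E.
          At E: no right child.
      Visit B.
      At B: no right child.
    Visit V.
    At V: go right to A.
      At A: no left child.
      Visit A.
      At A: go right to J.
        J is a leaf — visit J.
Visit S.
At S: go right to C.
  At C: go left to K.
    K is a leaf — visit K.
  Visit C.
  At C: no right child.

Z L Y D H E B V A J S K C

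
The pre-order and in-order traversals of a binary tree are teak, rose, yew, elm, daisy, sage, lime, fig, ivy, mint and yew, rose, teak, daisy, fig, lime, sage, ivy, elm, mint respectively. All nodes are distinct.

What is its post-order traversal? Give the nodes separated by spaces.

The first element of pre-order is the root; it splits in-order into left and right subtrees.
Root teak: left subtree has 2 nodes {yew, rose}, right has 7 {daisy, fig, lime, sage, ivy, elm, mint}.
  Root rose: left subtree has 1 node {yew}, right has 0 { }.
  Root elm: left subtree has 5 nodes {daisy, fig, lime, sage, ivy}, right has 1 {mint}.
    Root daisy: left subtree has 0 nodes { }, right has 4 {fig, lime, sage, ivy}.
      Root sage: left subtree has 2 nodes {fig, lime}, right has 1 {ivy}.
        Root lime: left subtree has 1 node {fig}, right has 0 { }.

yew rose fig lime ivy sage daisy mint elm teak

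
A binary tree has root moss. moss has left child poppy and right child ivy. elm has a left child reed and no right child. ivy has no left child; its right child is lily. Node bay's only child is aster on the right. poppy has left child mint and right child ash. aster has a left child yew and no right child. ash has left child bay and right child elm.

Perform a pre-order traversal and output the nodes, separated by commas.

Pre-order visits the node, then its left subtree, then its right subtree.
Visit moss.
At moss: go left to poppy.
  Visit poppy.
  At poppy: go left to mint.
    mint is a leaf — visit mint.
  At poppy: go right to ash.
    Visit ash.
    At ash: go left to bay.
      Visit bay.
      At bay: no left child.
      At bay: go right to aster.
        Visit aster.
        At aster: go left to yew.
          yew is a leaf — visit yew.
        At aster: no right child.
    At ash: go right to elm.
      Visit elm.
      At elm: go left to reed.
        reed is a leaf — visit reed.
      At elm: no right child.
At moss: go right to ivy.
  Visit ivy.
  At ivy: no left child.
  At ivy: go right to lily.
    lily is a leaf — visit lily.

moss, poppy, mint, ash, bay, aster, yew, elm, reed, ivy, lily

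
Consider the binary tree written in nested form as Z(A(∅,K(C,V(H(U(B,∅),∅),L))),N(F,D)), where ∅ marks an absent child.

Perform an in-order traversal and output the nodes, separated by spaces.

In-order visits the left subtree, then the node, then the right subtree.
At Z: go left to A.
  At A: no left child.
  Visit A.
  At A: go right to K.
    At K: go left to C.
      C is a leaf — visit C.
    Visit K.
    At K: go right to V.
      At V: go left to H.
        At H: go left to U.
          At U: go left to B.
            B is a leaf — visit B.
          Visit U.
          At U: no right child.
        Visit H.
        At H: no right child.
      Visit V.
      At V: go right to L.
        L is a leaf — visit L.
Visit Z.
At Z: go right to N.
  At N: go left to F.
    F is a leaf — visit F.
  Visit N.
  At N: go right to D.
    D is a leaf — visit D.

A C K B U H V L Z F N D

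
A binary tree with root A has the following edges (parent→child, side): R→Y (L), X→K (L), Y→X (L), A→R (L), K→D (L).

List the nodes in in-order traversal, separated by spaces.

D K X Y R A

In-order visits the left subtree, then the node, then the right subtree.
At A: go left to R.
  At R: go left to Y.
    At Y: go left to X.
      At X: go left to K.
        At K: go left to D.
          D is a leaf — visit D.
        Visit K.
        At K: no right child.
      Visit X.
      At X: no right child.
    Visit Y.
    At Y: no right child.
  Visit R.
  At R: no right child.
Visit A.
At A: no right child.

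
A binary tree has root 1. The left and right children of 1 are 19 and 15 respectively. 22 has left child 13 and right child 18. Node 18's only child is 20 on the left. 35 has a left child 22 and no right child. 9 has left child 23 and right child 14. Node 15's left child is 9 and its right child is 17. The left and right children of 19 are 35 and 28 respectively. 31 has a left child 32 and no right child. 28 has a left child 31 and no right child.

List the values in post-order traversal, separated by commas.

13, 20, 18, 22, 35, 32, 31, 28, 19, 23, 14, 9, 17, 15, 1

Post-order visits the left subtree, then the right subtree, then the node.
At 1: go left to 19.
  At 19: go left to 35.
    At 35: go left to 22.
      At 22: go left to 13.
        13 is a leaf — visit 13.
      At 22: go right to 18.
        At 18: go left to 20.
          20 is a leaf — visit 20.
        At 18: no right child.
        Visit 18.
      Visit 22.
    At 35: no right child.
    Visit 35.
  At 19: go right to 28.
    At 28: go left to 31.
      At 31: go left to 32.
        32 is a leaf — visit 32.
      At 31: no right child.
      Visit 31.
    At 28: no right child.
    Visit 28.
  Visit 19.
At 1: go right to 15.
  At 15: go left to 9.
    At 9: go left to 23.
      23 is a leaf — visit 23.
    At 9: go right to 14.
      14 is a leaf — visit 14.
    Visit 9.
  At 15: go right to 17.
    17 is a leaf — visit 17.
  Visit 15.
Visit 1.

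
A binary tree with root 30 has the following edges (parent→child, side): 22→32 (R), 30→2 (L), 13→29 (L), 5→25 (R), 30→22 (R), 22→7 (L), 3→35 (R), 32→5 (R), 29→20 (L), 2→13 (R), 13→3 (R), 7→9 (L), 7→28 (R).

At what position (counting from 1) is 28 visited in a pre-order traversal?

11

Pre-order visits the node, then its left subtree, then its right subtree.
Visit 30.
At 30: go left to 2.
  Visit 2.
  At 2: no left child.
  At 2: go right to 13.
    Visit 13.
    At 13: go left to 29.
      Visit 29.
      At 29: go left to 20.
        20 is a leaf — visit 20.
      At 29: no right child.
    At 13: go right to 3.
      Visit 3.
      At 3: no left child.
      At 3: go right to 35.
        35 is a leaf — visit 35.
At 30: go right to 22.
  Visit 22.
  At 22: go left to 7.
    Visit 7.
    At 7: go left to 9.
      9 is a leaf — visit 9.
    At 7: go right to 28.
      28 is a leaf — visit 28.
  At 22: go right to 32.
    Visit 32.
    At 32: no left child.
    At 32: go right to 5.
      Visit 5.
      At 5: no left child.
      At 5: go right to 25.
        25 is a leaf — visit 25.
Full pre-order sequence: 30, 2, 13, 29, 20, 3, 35, 22, 7, 9, 28, 32, 5, 25.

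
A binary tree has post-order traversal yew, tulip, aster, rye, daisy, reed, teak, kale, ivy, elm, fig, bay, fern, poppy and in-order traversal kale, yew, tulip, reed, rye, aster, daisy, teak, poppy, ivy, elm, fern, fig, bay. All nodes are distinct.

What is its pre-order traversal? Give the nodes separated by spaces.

poppy kale teak reed tulip yew daisy rye aster fern elm ivy bay fig

The last element of post-order is the root; it splits in-order into left and right subtrees.
Root poppy: left subtree has 8 nodes {kale, yew, tulip, reed, rye, aster, daisy, teak}, right has 5 {ivy, elm, fern, fig, bay}.
  Root kale: left subtree has 0 nodes { }, right has 7 {yew, tulip, reed, rye, aster, daisy, teak}.
    Root teak: left subtree has 6 nodes {yew, tulip, reed, rye, aster, daisy}, right has 0 { }.
      Root reed: left subtree has 2 nodes {yew, tulip}, right has 3 {rye, aster, daisy}.
        Root tulip: left subtree has 1 node {yew}, right has 0 { }.
        Root daisy: left subtree has 2 nodes {rye, aster}, right has 0 { }.
          Root rye: left subtree has 0 nodes { }, right has 1 {aster}.
  Root fern: left subtree has 2 nodes {ivy, elm}, right has 2 {fig, bay}.
    Root elm: left subtree has 1 node {ivy}, right has 0 { }.
    Root bay: left subtree has 1 node {fig}, right has 0 { }.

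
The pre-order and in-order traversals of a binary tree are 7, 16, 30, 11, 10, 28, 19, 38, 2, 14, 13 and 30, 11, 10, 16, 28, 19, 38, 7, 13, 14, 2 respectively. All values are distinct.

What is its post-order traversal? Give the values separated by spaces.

10 11 30 38 19 28 16 13 14 2 7

The first element of pre-order is the root; it splits in-order into left and right subtrees.
Root 7: left subtree has 7 nodes {30, 11, 10, 16, 28, 19, 38}, right has 3 {13, 14, 2}.
  Root 16: left subtree has 3 nodes {30, 11, 10}, right has 3 {28, 19, 38}.
    Root 30: left subtree has 0 nodes { }, right has 2 {11, 10}.
      Root 11: left subtree has 0 nodes { }, right has 1 {10}.
    Root 28: left subtree has 0 nodes { }, right has 2 {19, 38}.
      Root 19: left subtree has 0 nodes { }, right has 1 {38}.
  Root 2: left subtree has 2 nodes {13, 14}, right has 0 { }.
    Root 14: left subtree has 1 node {13}, right has 0 { }.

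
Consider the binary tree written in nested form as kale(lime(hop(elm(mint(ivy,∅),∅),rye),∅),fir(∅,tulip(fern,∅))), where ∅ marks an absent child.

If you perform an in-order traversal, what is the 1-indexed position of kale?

In-order visits the left subtree, then the node, then the right subtree.
At kale: go left to lime.
  At lime: go left to hop.
    At hop: go left to elm.
      At elm: go left to mint.
        At mint: go left to ivy.
          ivy is a leaf — visit ivy.
        Visit mint.
        At mint: no right child.
      Visit elm.
      At elm: no right child.
    Visit hop.
    At hop: go right to rye.
      rye is a leaf — visit rye.
  Visit lime.
  At lime: no right child.
Visit kale.
At kale: go right to fir.
  At fir: no left child.
  Visit fir.
  At fir: go right to tulip.
    At tulip: go left to fern.
      fern is a leaf — visit fern.
    Visit tulip.
    At tulip: no right child.
Full in-order sequence: ivy, mint, elm, hop, rye, lime, kale, fir, fern, tulip.

7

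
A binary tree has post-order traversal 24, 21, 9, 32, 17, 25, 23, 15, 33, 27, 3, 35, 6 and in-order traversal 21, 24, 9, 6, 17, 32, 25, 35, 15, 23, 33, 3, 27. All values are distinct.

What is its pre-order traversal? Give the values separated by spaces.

6 9 21 24 35 25 17 32 3 33 15 23 27

The last element of post-order is the root; it splits in-order into left and right subtrees.
Root 6: left subtree has 3 nodes {21, 24, 9}, right has 9 {17, 32, 25, 35, 15, 23, 33, 3, 27}.
  Root 9: left subtree has 2 nodes {21, 24}, right has 0 { }.
    Root 21: left subtree has 0 nodes { }, right has 1 {24}.
  Root 35: left subtree has 3 nodes {17, 32, 25}, right has 5 {15, 23, 33, 3, 27}.
    Root 25: left subtree has 2 nodes {17, 32}, right has 0 { }.
      Root 17: left subtree has 0 nodes { }, right has 1 {32}.
    Root 3: left subtree has 3 nodes {15, 23, 33}, right has 1 {27}.
      Root 33: left subtree has 2 nodes {15, 23}, right has 0 { }.
        Root 15: left subtree has 0 nodes { }, right has 1 {23}.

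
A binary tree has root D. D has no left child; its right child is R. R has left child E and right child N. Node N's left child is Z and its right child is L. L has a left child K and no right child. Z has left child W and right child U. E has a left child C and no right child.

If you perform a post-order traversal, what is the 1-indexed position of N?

Post-order visits the left subtree, then the right subtree, then the node.
At D: no left child.
At D: go right to R.
  At R: go left to E.
    At E: go left to C.
      C is a leaf — visit C.
    At E: no right child.
    Visit E.
  At R: go right to N.
    At N: go left to Z.
      At Z: go left to W.
        W is a leaf — visit W.
      At Z: go right to U.
        U is a leaf — visit U.
      Visit Z.
    At N: go right to L.
      At L: go left to K.
        K is a leaf — visit K.
      At L: no right child.
      Visit L.
    Visit N.
  Visit R.
Visit D.
Full post-order sequence: C, E, W, U, Z, K, L, N, R, D.

8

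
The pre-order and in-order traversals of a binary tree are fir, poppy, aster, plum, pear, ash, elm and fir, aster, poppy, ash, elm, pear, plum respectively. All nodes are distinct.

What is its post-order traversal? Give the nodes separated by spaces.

The first element of pre-order is the root; it splits in-order into left and right subtrees.
Root fir: left subtree has 0 nodes { }, right has 6 {aster, poppy, ash, elm, pear, plum}.
  Root poppy: left subtree has 1 node {aster}, right has 4 {ash, elm, pear, plum}.
    Root plum: left subtree has 3 nodes {ash, elm, pear}, right has 0 { }.
      Root pear: left subtree has 2 nodes {ash, elm}, right has 0 { }.
        Root ash: left subtree has 0 nodes { }, right has 1 {elm}.

aster elm ash pear plum poppy fir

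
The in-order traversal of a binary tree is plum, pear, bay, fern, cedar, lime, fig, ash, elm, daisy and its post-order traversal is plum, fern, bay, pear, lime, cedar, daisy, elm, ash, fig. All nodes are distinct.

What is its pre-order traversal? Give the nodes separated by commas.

fig, cedar, pear, plum, bay, fern, lime, ash, elm, daisy

The last element of post-order is the root; it splits in-order into left and right subtrees.
Root fig: left subtree has 6 nodes {plum, pear, bay, fern, cedar, lime}, right has 3 {ash, elm, daisy}.
  Root cedar: left subtree has 4 nodes {plum, pear, bay, fern}, right has 1 {lime}.
    Root pear: left subtree has 1 node {plum}, right has 2 {bay, fern}.
      Root bay: left subtree has 0 nodes { }, right has 1 {fern}.
  Root ash: left subtree has 0 nodes { }, right has 2 {elm, daisy}.
    Root elm: left subtree has 0 nodes { }, right has 1 {daisy}.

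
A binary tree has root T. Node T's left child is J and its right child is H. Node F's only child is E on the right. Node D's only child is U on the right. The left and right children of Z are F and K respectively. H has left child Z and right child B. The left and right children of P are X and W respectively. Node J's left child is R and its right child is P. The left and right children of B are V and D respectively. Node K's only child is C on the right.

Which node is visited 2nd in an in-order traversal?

In-order visits the left subtree, then the node, then the right subtree.
At T: go left to J.
  At J: go left to R.
    R is a leaf — visit R.
  Visit J.
  At J: go right to P.
    At P: go left to X.
      X is a leaf — visit X.
    Visit P.
    At P: go right to W.
      W is a leaf — visit W.
Visit T.
At T: go right to H.
  At H: go left to Z.
    At Z: go left to F.
      At F: no left child.
      Visit F.
      At F: go right to E.
        E is a leaf — visit E.
    Visit Z.
    At Z: go right to K.
      At K: no left child.
      Visit K.
      At K: go right to C.
        C is a leaf — visit C.
  Visit H.
  At H: go right to B.
    At B: go left to V.
      V is a leaf — visit V.
    Visit B.
    At B: go right to D.
      At D: no left child.
      Visit D.
      At D: go right to U.
        U is a leaf — visit U.
Full in-order sequence: R, J, X, P, W, T, F, E, Z, K, C, H, V, B, D, U.

J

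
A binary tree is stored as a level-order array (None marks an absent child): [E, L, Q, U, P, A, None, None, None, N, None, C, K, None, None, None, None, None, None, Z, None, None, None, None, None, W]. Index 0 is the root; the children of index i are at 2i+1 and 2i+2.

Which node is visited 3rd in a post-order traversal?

Post-order visits the left subtree, then the right subtree, then the node.
At E: go left to L.
  At L: go left to U.
    U is a leaf — visit U.
  At L: go right to P.
    At P: go left to N.
      At N: go left to Z.
        Z is a leaf — visit Z.
      At N: no right child.
      Visit N.
    At P: no right child.
    Visit P.
  Visit L.
At E: go right to Q.
  At Q: go left to A.
    At A: go left to C.
      C is a leaf — visit C.
    At A: go right to K.
      At K: go left to W.
        W is a leaf — visit W.
      At K: no right child.
      Visit K.
    Visit A.
  At Q: no right child.
  Visit Q.
Visit E.
Full post-order sequence: U, Z, N, P, L, C, W, K, A, Q, E.

N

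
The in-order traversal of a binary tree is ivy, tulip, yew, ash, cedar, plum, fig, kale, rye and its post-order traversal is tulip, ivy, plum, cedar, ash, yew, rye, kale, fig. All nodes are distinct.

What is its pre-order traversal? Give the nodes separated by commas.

fig, yew, ivy, tulip, ash, cedar, plum, kale, rye

The last element of post-order is the root; it splits in-order into left and right subtrees.
Root fig: left subtree has 6 nodes {ivy, tulip, yew, ash, cedar, plum}, right has 2 {kale, rye}.
  Root yew: left subtree has 2 nodes {ivy, tulip}, right has 3 {ash, cedar, plum}.
    Root ivy: left subtree has 0 nodes { }, right has 1 {tulip}.
    Root ash: left subtree has 0 nodes { }, right has 2 {cedar, plum}.
      Root cedar: left subtree has 0 nodes { }, right has 1 {plum}.
  Root kale: left subtree has 0 nodes { }, right has 1 {rye}.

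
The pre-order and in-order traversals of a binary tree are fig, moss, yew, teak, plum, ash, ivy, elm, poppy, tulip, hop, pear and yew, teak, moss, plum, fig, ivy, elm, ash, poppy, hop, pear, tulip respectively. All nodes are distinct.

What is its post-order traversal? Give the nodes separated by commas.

teak, yew, plum, moss, elm, ivy, pear, hop, tulip, poppy, ash, fig

The first element of pre-order is the root; it splits in-order into left and right subtrees.
Root fig: left subtree has 4 nodes {yew, teak, moss, plum}, right has 7 {ivy, elm, ash, poppy, hop, pear, tulip}.
  Root moss: left subtree has 2 nodes {yew, teak}, right has 1 {plum}.
    Root yew: left subtree has 0 nodes { }, right has 1 {teak}.
  Root ash: left subtree has 2 nodes {ivy, elm}, right has 4 {poppy, hop, pear, tulip}.
    Root ivy: left subtree has 0 nodes { }, right has 1 {elm}.
    Root poppy: left subtree has 0 nodes { }, right has 3 {hop, pear, tulip}.
      Root tulip: left subtree has 2 nodes {hop, pear}, right has 0 { }.
        Root hop: left subtree has 0 nodes { }, right has 1 {pear}.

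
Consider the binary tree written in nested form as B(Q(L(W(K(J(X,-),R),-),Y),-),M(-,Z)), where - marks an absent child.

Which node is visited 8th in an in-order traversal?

In-order visits the left subtree, then the node, then the right subtree.
At B: go left to Q.
  At Q: go left to L.
    At L: go left to W.
      At W: go left to K.
        At K: go left to J.
          At J: go left to X.
            X is a leaf — visit X.
          Visit J.
          At J: no right child.
        Visit K.
        At K: go right to R.
          R is a leaf — visit R.
      Visit W.
      At W: no right child.
    Visit L.
    At L: go right to Y.
      Y is a leaf — visit Y.
  Visit Q.
  At Q: no right child.
Visit B.
At B: go right to M.
  At M: no left child.
  Visit M.
  At M: go right to Z.
    Z is a leaf — visit Z.
Full in-order sequence: X, J, K, R, W, L, Y, Q, B, M, Z.

Q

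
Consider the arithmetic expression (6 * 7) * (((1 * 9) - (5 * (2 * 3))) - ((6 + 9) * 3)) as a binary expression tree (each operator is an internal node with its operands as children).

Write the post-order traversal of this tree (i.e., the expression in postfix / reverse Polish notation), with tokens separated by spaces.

Post-order on an expression tree gives postfix notation: for each operator, emit left operand, right operand, then the operator.

6 7 * 1 9 * 5 2 3 * * - 6 9 + 3 * - *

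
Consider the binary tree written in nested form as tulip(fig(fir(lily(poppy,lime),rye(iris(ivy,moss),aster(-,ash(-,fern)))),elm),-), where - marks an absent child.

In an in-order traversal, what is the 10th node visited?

In-order visits the left subtree, then the node, then the right subtree.
At tulip: go left to fig.
  At fig: go left to fir.
    At fir: go left to lily.
      At lily: go left to poppy.
        poppy is a leaf — visit poppy.
      Visit lily.
      At lily: go right to lime.
        lime is a leaf — visit lime.
    Visit fir.
    At fir: go right to rye.
      At rye: go left to iris.
        At iris: go left to ivy.
          ivy is a leaf — visit ivy.
        Visit iris.
        At iris: go right to moss.
          moss is a leaf — visit moss.
      Visit rye.
      At rye: go right to aster.
        At aster: no left child.
        Visit aster.
        At aster: go right to ash.
          At ash: no left child.
          Visit ash.
          At ash: go right to fern.
            fern is a leaf — visit fern.
  Visit fig.
  At fig: go right to elm.
    elm is a leaf — visit elm.
Visit tulip.
At tulip: no right child.
Full in-order sequence: poppy, lily, lime, fir, ivy, iris, moss, rye, aster, ash, fern, fig, elm, tulip.

ash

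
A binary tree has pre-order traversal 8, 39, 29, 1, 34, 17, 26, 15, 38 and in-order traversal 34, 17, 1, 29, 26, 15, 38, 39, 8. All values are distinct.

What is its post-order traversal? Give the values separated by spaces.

17 34 1 38 15 26 29 39 8

The first element of pre-order is the root; it splits in-order into left and right subtrees.
Root 8: left subtree has 8 nodes {34, 17, 1, 29, 26, 15, 38, 39}, right has 0 { }.
  Root 39: left subtree has 7 nodes {34, 17, 1, 29, 26, 15, 38}, right has 0 { }.
    Root 29: left subtree has 3 nodes {34, 17, 1}, right has 3 {26, 15, 38}.
      Root 1: left subtree has 2 nodes {34, 17}, right has 0 { }.
        Root 34: left subtree has 0 nodes { }, right has 1 {17}.
      Root 26: left subtree has 0 nodes { }, right has 2 {15, 38}.
        Root 15: left subtree has 0 nodes { }, right has 1 {38}.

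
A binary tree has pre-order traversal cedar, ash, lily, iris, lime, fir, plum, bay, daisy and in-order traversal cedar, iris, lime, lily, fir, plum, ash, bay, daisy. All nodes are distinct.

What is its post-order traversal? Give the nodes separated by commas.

The first element of pre-order is the root; it splits in-order into left and right subtrees.
Root cedar: left subtree has 0 nodes { }, right has 8 {iris, lime, lily, fir, plum, ash, bay, daisy}.
  Root ash: left subtree has 5 nodes {iris, lime, lily, fir, plum}, right has 2 {bay, daisy}.
    Root lily: left subtree has 2 nodes {iris, lime}, right has 2 {fir, plum}.
      Root iris: left subtree has 0 nodes { }, right has 1 {lime}.
      Root fir: left subtree has 0 nodes { }, right has 1 {plum}.
    Root bay: left subtree has 0 nodes { }, right has 1 {daisy}.

lime, iris, plum, fir, lily, daisy, bay, ash, cedar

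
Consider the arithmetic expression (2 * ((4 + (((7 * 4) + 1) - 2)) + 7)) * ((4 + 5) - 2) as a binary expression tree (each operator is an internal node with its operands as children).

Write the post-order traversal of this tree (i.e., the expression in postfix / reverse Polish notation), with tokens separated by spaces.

Post-order on an expression tree gives postfix notation: for each operator, emit left operand, right operand, then the operator.

2 4 7 4 * 1 + 2 - + 7 + * 4 5 + 2 - *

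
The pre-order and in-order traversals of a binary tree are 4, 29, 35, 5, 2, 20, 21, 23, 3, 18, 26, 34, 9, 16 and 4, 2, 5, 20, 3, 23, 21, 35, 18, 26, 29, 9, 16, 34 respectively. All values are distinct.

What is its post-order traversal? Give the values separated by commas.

2, 3, 23, 21, 20, 5, 26, 18, 35, 16, 9, 34, 29, 4

The first element of pre-order is the root; it splits in-order into left and right subtrees.
Root 4: left subtree has 0 nodes { }, right has 13 {2, 5, 20, 3, 23, 21, 35, 18, 26, 29, 9, 16, 34}.
  Root 29: left subtree has 9 nodes {2, 5, 20, 3, 23, 21, 35, 18, 26}, right has 3 {9, 16, 34}.
    Root 35: left subtree has 6 nodes {2, 5, 20, 3, 23, 21}, right has 2 {18, 26}.
      Root 5: left subtree has 1 node {2}, right has 4 {20, 3, 23, 21}.
        Root 20: left subtree has 0 nodes { }, right has 3 {3, 23, 21}.
          Root 21: left subtree has 2 nodes {3, 23}, right has 0 { }.
            Root 23: left subtree has 1 node {3}, right has 0 { }.
      Root 18: left subtree has 0 nodes { }, right has 1 {26}.
    Root 34: left subtree has 2 nodes {9, 16}, right has 0 { }.
      Root 9: left subtree has 0 nodes { }, right has 1 {16}.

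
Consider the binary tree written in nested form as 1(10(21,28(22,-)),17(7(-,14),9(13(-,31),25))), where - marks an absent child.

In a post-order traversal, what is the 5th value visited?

Post-order visits the left subtree, then the right subtree, then the node.
At 1: go left to 10.
  At 10: go left to 21.
    21 is a leaf — visit 21.
  At 10: go right to 28.
    At 28: go left to 22.
      22 is a leaf — visit 22.
    At 28: no right child.
    Visit 28.
  Visit 10.
At 1: go right to 17.
  At 17: go left to 7.
    At 7: no left child.
    At 7: go right to 14.
      14 is a leaf — visit 14.
    Visit 7.
  At 17: go right to 9.
    At 9: go left to 13.
      At 13: no left child.
      At 13: go right to 31.
        31 is a leaf — visit 31.
      Visit 13.
    At 9: go right to 25.
      25 is a leaf — visit 25.
    Visit 9.
  Visit 17.
Visit 1.
Full post-order sequence: 21, 22, 28, 10, 14, 7, 31, 13, 25, 9, 17, 1.

14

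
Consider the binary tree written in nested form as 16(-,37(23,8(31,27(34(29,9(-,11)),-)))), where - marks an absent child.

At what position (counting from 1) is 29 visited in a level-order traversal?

Level-order visits nodes level by level from the root, left to right within each level.
Level 0: 16
Level 1: 37
Level 2: 23, 8
Level 3: 31, 27
Level 4: 34
Level 5: 29, 9
Level 6: 11
Full level-order sequence: 16, 37, 23, 8, 31, 27, 34, 29, 9, 11.

8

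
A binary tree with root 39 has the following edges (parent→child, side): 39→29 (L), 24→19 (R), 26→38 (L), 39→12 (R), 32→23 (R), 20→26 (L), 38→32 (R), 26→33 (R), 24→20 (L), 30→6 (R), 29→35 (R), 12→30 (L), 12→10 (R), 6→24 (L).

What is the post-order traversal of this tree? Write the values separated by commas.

35, 29, 23, 32, 38, 33, 26, 20, 19, 24, 6, 30, 10, 12, 39

Post-order visits the left subtree, then the right subtree, then the node.
At 39: go left to 29.
  At 29: no left child.
  At 29: go right to 35.
    35 is a leaf — visit 35.
  Visit 29.
At 39: go right to 12.
  At 12: go left to 30.
    At 30: no left child.
    At 30: go right to 6.
      At 6: go left to 24.
        At 24: go left to 20.
          At 20: go left to 26.
            At 26: go left to 38.
              At 38: no left child.
              At 38: go right to 32.
                At 32: no left child.
                At 32: go right to 23.
                  23 is a leaf — visit 23.
                Visit 32.
              Visit 38.
            At 26: go right to 33.
              33 is a leaf — visit 33.
            Visit 26.
          At 20: no right child.
          Visit 20.
        At 24: go right to 19.
          19 is a leaf — visit 19.
        Visit 24.
      At 6: no right child.
      Visit 6.
    Visit 30.
  At 12: go right to 10.
    10 is a leaf — visit 10.
  Visit 12.
Visit 39.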